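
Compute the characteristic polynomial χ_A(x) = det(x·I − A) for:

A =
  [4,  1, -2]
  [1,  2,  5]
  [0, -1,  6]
x^3 - 12*x^2 + 48*x - 64

Expanding det(x·I − A) (e.g. by cofactor expansion or by noting that A is similar to its Jordan form J, which has the same characteristic polynomial as A) gives
  χ_A(x) = x^3 - 12*x^2 + 48*x - 64
which factors as (x - 4)^3. The eigenvalues (with algebraic multiplicities) are λ = 4 with multiplicity 3.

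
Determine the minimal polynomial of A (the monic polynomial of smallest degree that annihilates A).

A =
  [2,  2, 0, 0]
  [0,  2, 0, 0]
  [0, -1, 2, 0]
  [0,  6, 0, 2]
x^2 - 4*x + 4

The characteristic polynomial is χ_A(x) = (x - 2)^4, so the eigenvalues are known. The minimal polynomial is
  m_A(x) = Π_λ (x − λ)^{k_λ}
where k_λ is the size of the *largest* Jordan block for λ (equivalently, the smallest k with (A − λI)^k v = 0 for every generalised eigenvector v of λ).

  λ = 2: largest Jordan block has size 2, contributing (x − 2)^2

So m_A(x) = (x - 2)^2 = x^2 - 4*x + 4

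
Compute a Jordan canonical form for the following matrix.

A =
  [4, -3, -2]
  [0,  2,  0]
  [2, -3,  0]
J_2(2) ⊕ J_1(2)

The characteristic polynomial is
  det(x·I − A) = x^3 - 6*x^2 + 12*x - 8 = (x - 2)^3

Eigenvalues and multiplicities (the geometric multiplicity of λ is n − rank(A − λI), which equals the number of Jordan blocks for λ):
  λ = 2: algebraic multiplicity = 3, geometric multiplicity = 2

Determining the block sizes for each eigenvalue:
  λ = 2: 2 blocks summing to 3 forces exactly one block of size 2 and the rest size 1 → block sizes [2, 1]

Assembling the blocks gives a Jordan form
J =
  [2, 1, 0]
  [0, 2, 0]
  [0, 0, 2]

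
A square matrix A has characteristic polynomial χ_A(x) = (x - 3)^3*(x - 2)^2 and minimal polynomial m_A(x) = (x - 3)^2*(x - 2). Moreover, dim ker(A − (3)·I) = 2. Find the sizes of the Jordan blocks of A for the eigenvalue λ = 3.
Block sizes for λ = 3: [2, 1]

Step 1 — from the characteristic polynomial, algebraic multiplicity of λ = 3 is 3. From dim ker(A − (3)·I) = 2, there are exactly 2 Jordan blocks for λ = 3.
Step 2 — from the minimal polynomial, the factor (x − 3)^2 tells us the largest block for λ = 3 has size 2.
Step 3 — with total size 3, 2 blocks, and largest block 2, the block sizes (in nonincreasing order) are [2, 1].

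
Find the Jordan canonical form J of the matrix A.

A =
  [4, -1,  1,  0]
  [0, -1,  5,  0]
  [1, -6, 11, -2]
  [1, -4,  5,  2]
J_3(4) ⊕ J_1(4)

The characteristic polynomial is
  det(x·I − A) = x^4 - 16*x^3 + 96*x^2 - 256*x + 256 = (x - 4)^4

Eigenvalues and multiplicities (the geometric multiplicity of λ is n − rank(A − λI), which equals the number of Jordan blocks for λ):
  λ = 4: algebraic multiplicity = 4, geometric multiplicity = 2

Determining the block sizes for each eigenvalue:
  λ = 4: with am = 4 and gm = 2, the partition is not yet determined (e.g. several partitions of 4 into 2 parts exist). Let N = A − (4)·I. Computing rank(N^1) = 2, rank(N^2) = 1, rank(N^3) = 0; the number of blocks of size ≥ j is rank(N^{j−1}) − rank(N^j), giving [2, 1, 1]. So we have 1 block(s) of size 3, 1 block(s) of size 1 → block sizes [3, 1]

Assembling the blocks gives a Jordan form
J =
  [4, 1, 0, 0]
  [0, 4, 1, 0]
  [0, 0, 4, 0]
  [0, 0, 0, 4]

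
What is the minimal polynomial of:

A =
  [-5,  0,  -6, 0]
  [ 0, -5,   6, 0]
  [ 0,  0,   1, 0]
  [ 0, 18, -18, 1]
x^2 + 4*x - 5

The characteristic polynomial is χ_A(x) = (x - 1)^2*(x + 5)^2, so the eigenvalues are known. The minimal polynomial is
  m_A(x) = Π_λ (x − λ)^{k_λ}
where k_λ is the size of the *largest* Jordan block for λ (equivalently, the smallest k with (A − λI)^k v = 0 for every generalised eigenvector v of λ).

  λ = -5: largest Jordan block has size 1, contributing (x + 5)
  λ = 1: largest Jordan block has size 1, contributing (x − 1)

So m_A(x) = (x - 1)*(x + 5) = x^2 + 4*x - 5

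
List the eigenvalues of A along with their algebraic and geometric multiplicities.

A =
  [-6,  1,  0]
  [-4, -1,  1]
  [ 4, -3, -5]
λ = -4: alg = 3, geom = 1

Step 1 — factor the characteristic polynomial to read off the algebraic multiplicities:
  χ_A(x) = (x + 4)^3

Step 2 — compute geometric multiplicities via the rank-nullity identity g(λ) = n − rank(A − λI):
  rank(A − (-4)·I) = 2, so dim ker(A − (-4)·I) = n − 2 = 1

Summary:
  λ = -4: algebraic multiplicity = 3, geometric multiplicity = 1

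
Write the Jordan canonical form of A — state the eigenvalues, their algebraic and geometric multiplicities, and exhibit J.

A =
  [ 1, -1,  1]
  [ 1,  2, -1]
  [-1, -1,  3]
J_3(2)

The characteristic polynomial is
  det(x·I − A) = x^3 - 6*x^2 + 12*x - 8 = (x - 2)^3

Eigenvalues and multiplicities (the geometric multiplicity of λ is n − rank(A − λI), which equals the number of Jordan blocks for λ):
  λ = 2: algebraic multiplicity = 3, geometric multiplicity = 1

Determining the block sizes for each eigenvalue:
  λ = 2: one block (gm = 1), so the single block has size am = 3 → block sizes [3]

Assembling the blocks gives a Jordan form
J =
  [2, 1, 0]
  [0, 2, 1]
  [0, 0, 2]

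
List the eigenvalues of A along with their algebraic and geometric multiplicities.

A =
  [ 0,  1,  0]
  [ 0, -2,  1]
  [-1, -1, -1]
λ = -1: alg = 3, geom = 1

Step 1 — factor the characteristic polynomial to read off the algebraic multiplicities:
  χ_A(x) = (x + 1)^3

Step 2 — compute geometric multiplicities via the rank-nullity identity g(λ) = n − rank(A − λI):
  rank(A − (-1)·I) = 2, so dim ker(A − (-1)·I) = n − 2 = 1

Summary:
  λ = -1: algebraic multiplicity = 3, geometric multiplicity = 1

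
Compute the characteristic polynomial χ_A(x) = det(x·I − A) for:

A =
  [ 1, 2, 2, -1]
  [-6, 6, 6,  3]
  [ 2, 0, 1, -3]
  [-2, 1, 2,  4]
x^4 - 12*x^3 + 54*x^2 - 108*x + 81

Expanding det(x·I − A) (e.g. by cofactor expansion or by noting that A is similar to its Jordan form J, which has the same characteristic polynomial as A) gives
  χ_A(x) = x^4 - 12*x^3 + 54*x^2 - 108*x + 81
which factors as (x - 3)^4. The eigenvalues (with algebraic multiplicities) are λ = 3 with multiplicity 4.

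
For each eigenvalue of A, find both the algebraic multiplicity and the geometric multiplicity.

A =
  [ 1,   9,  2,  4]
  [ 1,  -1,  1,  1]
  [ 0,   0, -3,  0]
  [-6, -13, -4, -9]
λ = -3: alg = 4, geom = 2

Step 1 — factor the characteristic polynomial to read off the algebraic multiplicities:
  χ_A(x) = (x + 3)^4

Step 2 — compute geometric multiplicities via the rank-nullity identity g(λ) = n − rank(A − λI):
  rank(A − (-3)·I) = 2, so dim ker(A − (-3)·I) = n − 2 = 2

Summary:
  λ = -3: algebraic multiplicity = 4, geometric multiplicity = 2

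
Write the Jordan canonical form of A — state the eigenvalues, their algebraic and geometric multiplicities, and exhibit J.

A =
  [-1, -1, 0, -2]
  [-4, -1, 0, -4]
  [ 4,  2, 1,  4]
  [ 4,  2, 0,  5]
J_2(1) ⊕ J_1(1) ⊕ J_1(1)

The characteristic polynomial is
  det(x·I − A) = x^4 - 4*x^3 + 6*x^2 - 4*x + 1 = (x - 1)^4

Eigenvalues and multiplicities (the geometric multiplicity of λ is n − rank(A − λI), which equals the number of Jordan blocks for λ):
  λ = 1: algebraic multiplicity = 4, geometric multiplicity = 3

Determining the block sizes for each eigenvalue:
  λ = 1: 3 blocks summing to 4 forces exactly one block of size 2 and the rest size 1 → block sizes [2, 1, 1]

Assembling the blocks gives a Jordan form
J =
  [1, 1, 0, 0]
  [0, 1, 0, 0]
  [0, 0, 1, 0]
  [0, 0, 0, 1]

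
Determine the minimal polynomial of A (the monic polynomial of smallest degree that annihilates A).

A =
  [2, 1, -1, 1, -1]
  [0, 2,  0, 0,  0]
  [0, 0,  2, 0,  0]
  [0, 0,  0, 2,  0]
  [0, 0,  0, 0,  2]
x^2 - 4*x + 4

The characteristic polynomial is χ_A(x) = (x - 2)^5, so the eigenvalues are known. The minimal polynomial is
  m_A(x) = Π_λ (x − λ)^{k_λ}
where k_λ is the size of the *largest* Jordan block for λ (equivalently, the smallest k with (A − λI)^k v = 0 for every generalised eigenvector v of λ).

  λ = 2: largest Jordan block has size 2, contributing (x − 2)^2

So m_A(x) = (x - 2)^2 = x^2 - 4*x + 4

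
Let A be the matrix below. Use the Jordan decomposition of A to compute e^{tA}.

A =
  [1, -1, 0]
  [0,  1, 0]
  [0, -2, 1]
e^{tA} =
  [exp(t), -t*exp(t), 0]
  [0, exp(t), 0]
  [0, -2*t*exp(t), exp(t)]

Strategy: write A = P · J · P⁻¹ where J is a Jordan canonical form, so e^{tA} = P · e^{tJ} · P⁻¹, and e^{tJ} can be computed block-by-block.

A has Jordan form
J =
  [1, 1, 0]
  [0, 1, 0]
  [0, 0, 1]
(up to reordering of blocks).

Per-block formulas:
  For a 1×1 block at λ = 1: exp(t · [1]) = [e^(1t)].
  For a 2×2 Jordan block J_2(1): exp(t · J_2(1)) = e^(1t)·(I + t·N), where N is the 2×2 nilpotent shift.

After assembling e^{tJ} and conjugating by P, we get:

e^{tA} =
  [exp(t), -t*exp(t), 0]
  [0, exp(t), 0]
  [0, -2*t*exp(t), exp(t)]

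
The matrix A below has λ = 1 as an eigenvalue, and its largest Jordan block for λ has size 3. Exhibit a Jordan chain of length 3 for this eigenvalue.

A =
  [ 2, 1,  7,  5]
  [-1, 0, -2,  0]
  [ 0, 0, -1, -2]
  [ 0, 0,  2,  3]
A Jordan chain for λ = 1 of length 3:
v_1 = (1, -1, 0, 0)ᵀ
v_2 = (7, -2, -2, 2)ᵀ
v_3 = (0, 0, 1, 0)ᵀ

Let N = A − (1)·I. We want v_3 with N^3 v_3 = 0 but N^2 v_3 ≠ 0; then v_{j-1} := N · v_j for j = 3, …, 2.

Pick v_3 = (0, 0, 1, 0)ᵀ.
Then v_2 = N · v_3 = (7, -2, -2, 2)ᵀ.
Then v_1 = N · v_2 = (1, -1, 0, 0)ᵀ.

Sanity check: (A − (1)·I) v_1 = (0, 0, 0, 0)ᵀ = 0. ✓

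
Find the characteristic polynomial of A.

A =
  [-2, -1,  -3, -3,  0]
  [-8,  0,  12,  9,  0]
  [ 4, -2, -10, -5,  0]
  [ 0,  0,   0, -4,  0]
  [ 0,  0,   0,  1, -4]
x^5 + 20*x^4 + 160*x^3 + 640*x^2 + 1280*x + 1024

Expanding det(x·I − A) (e.g. by cofactor expansion or by noting that A is similar to its Jordan form J, which has the same characteristic polynomial as A) gives
  χ_A(x) = x^5 + 20*x^4 + 160*x^3 + 640*x^2 + 1280*x + 1024
which factors as (x + 4)^5. The eigenvalues (with algebraic multiplicities) are λ = -4 with multiplicity 5.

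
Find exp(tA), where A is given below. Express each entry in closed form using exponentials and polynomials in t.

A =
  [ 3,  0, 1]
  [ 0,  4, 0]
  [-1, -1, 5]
e^{tA} =
  [-t*exp(4*t) + exp(4*t), -t^2*exp(4*t)/2, t*exp(4*t)]
  [0, exp(4*t), 0]
  [-t*exp(4*t), -t^2*exp(4*t)/2 - t*exp(4*t), t*exp(4*t) + exp(4*t)]

Strategy: write A = P · J · P⁻¹ where J is a Jordan canonical form, so e^{tA} = P · e^{tJ} · P⁻¹, and e^{tJ} can be computed block-by-block.

A has Jordan form
J =
  [4, 1, 0]
  [0, 4, 1]
  [0, 0, 4]
(up to reordering of blocks).

Per-block formulas:
  For a 3×3 Jordan block J_3(4): exp(t · J_3(4)) = e^(4t)·(I + t·N + (t^2/2)·N^2), where N is the 3×3 nilpotent shift.

After assembling e^{tJ} and conjugating by P, we get:

e^{tA} =
  [-t*exp(4*t) + exp(4*t), -t^2*exp(4*t)/2, t*exp(4*t)]
  [0, exp(4*t), 0]
  [-t*exp(4*t), -t^2*exp(4*t)/2 - t*exp(4*t), t*exp(4*t) + exp(4*t)]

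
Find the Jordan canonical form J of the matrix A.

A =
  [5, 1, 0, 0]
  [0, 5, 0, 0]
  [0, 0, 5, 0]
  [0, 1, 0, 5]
J_2(5) ⊕ J_1(5) ⊕ J_1(5)

The characteristic polynomial is
  det(x·I − A) = x^4 - 20*x^3 + 150*x^2 - 500*x + 625 = (x - 5)^4

Eigenvalues and multiplicities (the geometric multiplicity of λ is n − rank(A − λI), which equals the number of Jordan blocks for λ):
  λ = 5: algebraic multiplicity = 4, geometric multiplicity = 3

Determining the block sizes for each eigenvalue:
  λ = 5: 3 blocks summing to 4 forces exactly one block of size 2 and the rest size 1 → block sizes [2, 1, 1]

Assembling the blocks gives a Jordan form
J =
  [5, 1, 0, 0]
  [0, 5, 0, 0]
  [0, 0, 5, 0]
  [0, 0, 0, 5]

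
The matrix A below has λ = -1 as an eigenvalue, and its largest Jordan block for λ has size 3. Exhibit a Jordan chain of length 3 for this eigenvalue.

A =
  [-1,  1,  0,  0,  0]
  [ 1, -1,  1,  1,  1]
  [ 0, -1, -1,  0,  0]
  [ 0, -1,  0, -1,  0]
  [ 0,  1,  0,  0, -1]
A Jordan chain for λ = -1 of length 3:
v_1 = (1, 0, -1, -1, 1)ᵀ
v_2 = (0, 1, 0, 0, 0)ᵀ
v_3 = (1, 0, 0, 0, 0)ᵀ

Let N = A − (-1)·I. We want v_3 with N^3 v_3 = 0 but N^2 v_3 ≠ 0; then v_{j-1} := N · v_j for j = 3, …, 2.

Pick v_3 = (1, 0, 0, 0, 0)ᵀ.
Then v_2 = N · v_3 = (0, 1, 0, 0, 0)ᵀ.
Then v_1 = N · v_2 = (1, 0, -1, -1, 1)ᵀ.

Sanity check: (A − (-1)·I) v_1 = (0, 0, 0, 0, 0)ᵀ = 0. ✓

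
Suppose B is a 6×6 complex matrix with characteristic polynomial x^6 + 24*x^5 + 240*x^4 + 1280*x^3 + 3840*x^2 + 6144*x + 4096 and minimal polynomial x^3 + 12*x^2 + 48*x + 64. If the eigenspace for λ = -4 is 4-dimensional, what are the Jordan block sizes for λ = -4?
Block sizes for λ = -4: [3, 1, 1, 1]

Step 1 — from the characteristic polynomial, algebraic multiplicity of λ = -4 is 6. From dim ker(B − (-4)·I) = 4, there are exactly 4 Jordan blocks for λ = -4.
Step 2 — from the minimal polynomial, the factor (x + 4)^3 tells us the largest block for λ = -4 has size 3.
Step 3 — with total size 6, 4 blocks, and largest block 3, the block sizes (in nonincreasing order) are [3, 1, 1, 1].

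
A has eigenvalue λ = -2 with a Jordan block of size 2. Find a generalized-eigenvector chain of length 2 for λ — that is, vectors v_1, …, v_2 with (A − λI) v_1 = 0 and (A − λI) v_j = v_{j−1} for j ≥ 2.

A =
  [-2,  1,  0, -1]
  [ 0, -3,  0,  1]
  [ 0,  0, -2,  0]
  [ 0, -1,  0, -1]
A Jordan chain for λ = -2 of length 2:
v_1 = (1, -1, 0, -1)ᵀ
v_2 = (0, 1, 0, 0)ᵀ

Let N = A − (-2)·I. We want v_2 with N^2 v_2 = 0 but N^1 v_2 ≠ 0; then v_{j-1} := N · v_j for j = 2, …, 2.

Pick v_2 = (0, 1, 0, 0)ᵀ.
Then v_1 = N · v_2 = (1, -1, 0, -1)ᵀ.

Sanity check: (A − (-2)·I) v_1 = (0, 0, 0, 0)ᵀ = 0. ✓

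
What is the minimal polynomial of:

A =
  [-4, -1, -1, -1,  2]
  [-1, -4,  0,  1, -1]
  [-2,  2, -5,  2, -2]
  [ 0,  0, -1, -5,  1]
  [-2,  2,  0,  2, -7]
x^2 + 10*x + 25

The characteristic polynomial is χ_A(x) = (x + 5)^5, so the eigenvalues are known. The minimal polynomial is
  m_A(x) = Π_λ (x − λ)^{k_λ}
where k_λ is the size of the *largest* Jordan block for λ (equivalently, the smallest k with (A − λI)^k v = 0 for every generalised eigenvector v of λ).

  λ = -5: largest Jordan block has size 2, contributing (x + 5)^2

So m_A(x) = (x + 5)^2 = x^2 + 10*x + 25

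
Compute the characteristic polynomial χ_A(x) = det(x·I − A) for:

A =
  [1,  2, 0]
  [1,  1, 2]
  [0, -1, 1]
x^3 - 3*x^2 + 3*x - 1

Expanding det(x·I − A) (e.g. by cofactor expansion or by noting that A is similar to its Jordan form J, which has the same characteristic polynomial as A) gives
  χ_A(x) = x^3 - 3*x^2 + 3*x - 1
which factors as (x - 1)^3. The eigenvalues (with algebraic multiplicities) are λ = 1 with multiplicity 3.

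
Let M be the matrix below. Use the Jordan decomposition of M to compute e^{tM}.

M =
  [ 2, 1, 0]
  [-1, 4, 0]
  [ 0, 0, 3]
e^{tM} =
  [-t*exp(3*t) + exp(3*t), t*exp(3*t), 0]
  [-t*exp(3*t), t*exp(3*t) + exp(3*t), 0]
  [0, 0, exp(3*t)]

Strategy: write M = P · J · P⁻¹ where J is a Jordan canonical form, so e^{tM} = P · e^{tJ} · P⁻¹, and e^{tJ} can be computed block-by-block.

M has Jordan form
J =
  [3, 1, 0]
  [0, 3, 0]
  [0, 0, 3]
(up to reordering of blocks).

Per-block formulas:
  For a 1×1 block at λ = 3: exp(t · [3]) = [e^(3t)].
  For a 2×2 Jordan block J_2(3): exp(t · J_2(3)) = e^(3t)·(I + t·N), where N is the 2×2 nilpotent shift.

After assembling e^{tJ} and conjugating by P, we get:

e^{tM} =
  [-t*exp(3*t) + exp(3*t), t*exp(3*t), 0]
  [-t*exp(3*t), t*exp(3*t) + exp(3*t), 0]
  [0, 0, exp(3*t)]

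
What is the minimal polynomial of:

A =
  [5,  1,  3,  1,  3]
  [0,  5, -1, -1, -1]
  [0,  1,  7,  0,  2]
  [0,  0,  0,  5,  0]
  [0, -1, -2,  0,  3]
x^3 - 15*x^2 + 75*x - 125

The characteristic polynomial is χ_A(x) = (x - 5)^5, so the eigenvalues are known. The minimal polynomial is
  m_A(x) = Π_λ (x − λ)^{k_λ}
where k_λ is the size of the *largest* Jordan block for λ (equivalently, the smallest k with (A − λI)^k v = 0 for every generalised eigenvector v of λ).

  λ = 5: largest Jordan block has size 3, contributing (x − 5)^3

So m_A(x) = (x - 5)^3 = x^3 - 15*x^2 + 75*x - 125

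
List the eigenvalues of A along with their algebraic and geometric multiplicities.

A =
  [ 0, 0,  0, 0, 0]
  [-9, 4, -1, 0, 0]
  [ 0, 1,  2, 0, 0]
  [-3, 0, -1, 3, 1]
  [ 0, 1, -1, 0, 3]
λ = 0: alg = 1, geom = 1; λ = 3: alg = 4, geom = 2

Step 1 — factor the characteristic polynomial to read off the algebraic multiplicities:
  χ_A(x) = x*(x - 3)^4

Step 2 — compute geometric multiplicities via the rank-nullity identity g(λ) = n − rank(A − λI):
  rank(A − (0)·I) = 4, so dim ker(A − (0)·I) = n − 4 = 1
  rank(A − (3)·I) = 3, so dim ker(A − (3)·I) = n − 3 = 2

Summary:
  λ = 0: algebraic multiplicity = 1, geometric multiplicity = 1
  λ = 3: algebraic multiplicity = 4, geometric multiplicity = 2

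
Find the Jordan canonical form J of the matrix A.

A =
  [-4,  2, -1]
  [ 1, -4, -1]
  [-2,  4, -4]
J_3(-4)

The characteristic polynomial is
  det(x·I − A) = x^3 + 12*x^2 + 48*x + 64 = (x + 4)^3

Eigenvalues and multiplicities (the geometric multiplicity of λ is n − rank(A − λI), which equals the number of Jordan blocks for λ):
  λ = -4: algebraic multiplicity = 3, geometric multiplicity = 1

Determining the block sizes for each eigenvalue:
  λ = -4: one block (gm = 1), so the single block has size am = 3 → block sizes [3]

Assembling the blocks gives a Jordan form
J =
  [-4,  1,  0]
  [ 0, -4,  1]
  [ 0,  0, -4]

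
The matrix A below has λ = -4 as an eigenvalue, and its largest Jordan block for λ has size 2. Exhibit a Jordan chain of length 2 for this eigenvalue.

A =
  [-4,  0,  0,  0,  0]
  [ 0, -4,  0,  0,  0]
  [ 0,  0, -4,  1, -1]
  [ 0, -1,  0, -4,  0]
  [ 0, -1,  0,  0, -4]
A Jordan chain for λ = -4 of length 2:
v_1 = (0, 0, 0, -1, -1)ᵀ
v_2 = (0, 1, 0, 0, 0)ᵀ

Let N = A − (-4)·I. We want v_2 with N^2 v_2 = 0 but N^1 v_2 ≠ 0; then v_{j-1} := N · v_j for j = 2, …, 2.

Pick v_2 = (0, 1, 0, 0, 0)ᵀ.
Then v_1 = N · v_2 = (0, 0, 0, -1, -1)ᵀ.

Sanity check: (A − (-4)·I) v_1 = (0, 0, 0, 0, 0)ᵀ = 0. ✓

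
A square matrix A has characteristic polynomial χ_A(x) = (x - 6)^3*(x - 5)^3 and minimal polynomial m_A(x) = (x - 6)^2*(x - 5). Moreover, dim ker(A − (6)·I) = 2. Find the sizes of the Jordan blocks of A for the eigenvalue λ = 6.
Block sizes for λ = 6: [2, 1]

Step 1 — from the characteristic polynomial, algebraic multiplicity of λ = 6 is 3. From dim ker(A − (6)·I) = 2, there are exactly 2 Jordan blocks for λ = 6.
Step 2 — from the minimal polynomial, the factor (x − 6)^2 tells us the largest block for λ = 6 has size 2.
Step 3 — with total size 3, 2 blocks, and largest block 2, the block sizes (in nonincreasing order) are [2, 1].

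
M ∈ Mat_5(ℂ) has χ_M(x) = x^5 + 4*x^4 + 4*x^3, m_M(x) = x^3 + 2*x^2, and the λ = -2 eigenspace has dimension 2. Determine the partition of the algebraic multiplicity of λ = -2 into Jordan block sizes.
Block sizes for λ = -2: [1, 1]

Step 1 — from the characteristic polynomial, algebraic multiplicity of λ = -2 is 2. From dim ker(M − (-2)·I) = 2, there are exactly 2 Jordan blocks for λ = -2.
Step 2 — from the minimal polynomial, the factor (x + 2) tells us the largest block for λ = -2 has size 1.
Step 3 — with total size 2, 2 blocks, and largest block 1, the block sizes (in nonincreasing order) are [1, 1].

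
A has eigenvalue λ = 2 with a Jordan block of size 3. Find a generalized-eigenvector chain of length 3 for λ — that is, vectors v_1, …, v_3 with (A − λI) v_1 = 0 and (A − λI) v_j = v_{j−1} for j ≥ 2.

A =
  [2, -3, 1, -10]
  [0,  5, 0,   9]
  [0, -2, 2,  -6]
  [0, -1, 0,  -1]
A Jordan chain for λ = 2 of length 3:
v_1 = (-1, 0, 0, 0)ᵀ
v_2 = (-3, 3, -2, -1)ᵀ
v_3 = (0, 1, 0, 0)ᵀ

Let N = A − (2)·I. We want v_3 with N^3 v_3 = 0 but N^2 v_3 ≠ 0; then v_{j-1} := N · v_j for j = 3, …, 2.

Pick v_3 = (0, 1, 0, 0)ᵀ.
Then v_2 = N · v_3 = (-3, 3, -2, -1)ᵀ.
Then v_1 = N · v_2 = (-1, 0, 0, 0)ᵀ.

Sanity check: (A − (2)·I) v_1 = (0, 0, 0, 0)ᵀ = 0. ✓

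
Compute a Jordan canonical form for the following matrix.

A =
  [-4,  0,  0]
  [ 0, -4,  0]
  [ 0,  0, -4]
J_1(-4) ⊕ J_1(-4) ⊕ J_1(-4)

The characteristic polynomial is
  det(x·I − A) = x^3 + 12*x^2 + 48*x + 64 = (x + 4)^3

Eigenvalues and multiplicities (the geometric multiplicity of λ is n − rank(A − λI), which equals the number of Jordan blocks for λ):
  λ = -4: algebraic multiplicity = 3, geometric multiplicity = 3

Determining the block sizes for each eigenvalue:
  λ = -4: gm = am = 3, so every block has size 1 → block sizes [1, 1, 1]

Assembling the blocks gives a Jordan form
J =
  [-4,  0,  0]
  [ 0, -4,  0]
  [ 0,  0, -4]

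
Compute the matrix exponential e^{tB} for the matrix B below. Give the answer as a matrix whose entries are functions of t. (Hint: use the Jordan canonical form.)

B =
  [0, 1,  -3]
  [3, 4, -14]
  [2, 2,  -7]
e^{tB} =
  [-t^2*exp(-t) + t*exp(-t) + exp(-t), t*exp(-t), t^2*exp(-t)/2 - 3*t*exp(-t)]
  [-5*t^2*exp(-t) + 3*t*exp(-t), 5*t*exp(-t) + exp(-t), 5*t^2*exp(-t)/2 - 14*t*exp(-t)]
  [-2*t^2*exp(-t) + 2*t*exp(-t), 2*t*exp(-t), t^2*exp(-t) - 6*t*exp(-t) + exp(-t)]

Strategy: write B = P · J · P⁻¹ where J is a Jordan canonical form, so e^{tB} = P · e^{tJ} · P⁻¹, and e^{tJ} can be computed block-by-block.

B has Jordan form
J =
  [-1,  1,  0]
  [ 0, -1,  1]
  [ 0,  0, -1]
(up to reordering of blocks).

Per-block formulas:
  For a 3×3 Jordan block J_3(-1): exp(t · J_3(-1)) = e^(-1t)·(I + t·N + (t^2/2)·N^2), where N is the 3×3 nilpotent shift.

After assembling e^{tJ} and conjugating by P, we get:

e^{tB} =
  [-t^2*exp(-t) + t*exp(-t) + exp(-t), t*exp(-t), t^2*exp(-t)/2 - 3*t*exp(-t)]
  [-5*t^2*exp(-t) + 3*t*exp(-t), 5*t*exp(-t) + exp(-t), 5*t^2*exp(-t)/2 - 14*t*exp(-t)]
  [-2*t^2*exp(-t) + 2*t*exp(-t), 2*t*exp(-t), t^2*exp(-t) - 6*t*exp(-t) + exp(-t)]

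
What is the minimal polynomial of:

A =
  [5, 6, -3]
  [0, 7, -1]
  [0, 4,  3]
x^2 - 10*x + 25

The characteristic polynomial is χ_A(x) = (x - 5)^3, so the eigenvalues are known. The minimal polynomial is
  m_A(x) = Π_λ (x − λ)^{k_λ}
where k_λ is the size of the *largest* Jordan block for λ (equivalently, the smallest k with (A − λI)^k v = 0 for every generalised eigenvector v of λ).

  λ = 5: largest Jordan block has size 2, contributing (x − 5)^2

So m_A(x) = (x - 5)^2 = x^2 - 10*x + 25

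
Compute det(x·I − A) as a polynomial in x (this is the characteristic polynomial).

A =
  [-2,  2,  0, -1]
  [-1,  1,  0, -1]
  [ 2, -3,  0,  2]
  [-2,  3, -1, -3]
x^4 + 4*x^3 + 6*x^2 + 4*x + 1

Expanding det(x·I − A) (e.g. by cofactor expansion or by noting that A is similar to its Jordan form J, which has the same characteristic polynomial as A) gives
  χ_A(x) = x^4 + 4*x^3 + 6*x^2 + 4*x + 1
which factors as (x + 1)^4. The eigenvalues (with algebraic multiplicities) are λ = -1 with multiplicity 4.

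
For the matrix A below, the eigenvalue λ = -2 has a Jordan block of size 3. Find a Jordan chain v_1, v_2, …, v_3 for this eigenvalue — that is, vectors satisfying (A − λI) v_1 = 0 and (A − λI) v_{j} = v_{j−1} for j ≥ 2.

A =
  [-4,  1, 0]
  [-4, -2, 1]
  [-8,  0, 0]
A Jordan chain for λ = -2 of length 3:
v_1 = (-2, -4, -8)ᵀ
v_2 = (1, 0, 0)ᵀ
v_3 = (0, 1, 0)ᵀ

Let N = A − (-2)·I. We want v_3 with N^3 v_3 = 0 but N^2 v_3 ≠ 0; then v_{j-1} := N · v_j for j = 3, …, 2.

Pick v_3 = (0, 1, 0)ᵀ.
Then v_2 = N · v_3 = (1, 0, 0)ᵀ.
Then v_1 = N · v_2 = (-2, -4, -8)ᵀ.

Sanity check: (A − (-2)·I) v_1 = (0, 0, 0)ᵀ = 0. ✓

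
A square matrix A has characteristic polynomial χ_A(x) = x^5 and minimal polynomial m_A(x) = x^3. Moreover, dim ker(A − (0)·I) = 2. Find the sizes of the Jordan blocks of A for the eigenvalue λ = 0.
Block sizes for λ = 0: [3, 2]

Step 1 — from the characteristic polynomial, algebraic multiplicity of λ = 0 is 5. From dim ker(A − (0)·I) = 2, there are exactly 2 Jordan blocks for λ = 0.
Step 2 — from the minimal polynomial, the factor (x − 0)^3 tells us the largest block for λ = 0 has size 3.
Step 3 — with total size 5, 2 blocks, and largest block 3, the block sizes (in nonincreasing order) are [3, 2].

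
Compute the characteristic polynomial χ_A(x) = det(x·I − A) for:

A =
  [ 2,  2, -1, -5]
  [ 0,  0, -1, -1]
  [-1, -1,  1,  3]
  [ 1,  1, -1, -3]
x^4

Expanding det(x·I − A) (e.g. by cofactor expansion or by noting that A is similar to its Jordan form J, which has the same characteristic polynomial as A) gives
  χ_A(x) = x^4
which factors as x^4. The eigenvalues (with algebraic multiplicities) are λ = 0 with multiplicity 4.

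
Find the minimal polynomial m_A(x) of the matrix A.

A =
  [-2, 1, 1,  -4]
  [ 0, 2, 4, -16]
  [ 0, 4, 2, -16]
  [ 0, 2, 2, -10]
x^2 + 4*x + 4

The characteristic polynomial is χ_A(x) = (x + 2)^4, so the eigenvalues are known. The minimal polynomial is
  m_A(x) = Π_λ (x − λ)^{k_λ}
where k_λ is the size of the *largest* Jordan block for λ (equivalently, the smallest k with (A − λI)^k v = 0 for every generalised eigenvector v of λ).

  λ = -2: largest Jordan block has size 2, contributing (x + 2)^2

So m_A(x) = (x + 2)^2 = x^2 + 4*x + 4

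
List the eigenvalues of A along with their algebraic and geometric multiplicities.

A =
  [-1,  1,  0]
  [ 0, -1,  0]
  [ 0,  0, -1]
λ = -1: alg = 3, geom = 2

Step 1 — factor the characteristic polynomial to read off the algebraic multiplicities:
  χ_A(x) = (x + 1)^3

Step 2 — compute geometric multiplicities via the rank-nullity identity g(λ) = n − rank(A − λI):
  rank(A − (-1)·I) = 1, so dim ker(A − (-1)·I) = n − 1 = 2

Summary:
  λ = -1: algebraic multiplicity = 3, geometric multiplicity = 2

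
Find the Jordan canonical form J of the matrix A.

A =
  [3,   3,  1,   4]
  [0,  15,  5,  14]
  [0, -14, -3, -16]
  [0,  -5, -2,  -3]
J_3(3) ⊕ J_1(3)

The characteristic polynomial is
  det(x·I − A) = x^4 - 12*x^3 + 54*x^2 - 108*x + 81 = (x - 3)^4

Eigenvalues and multiplicities (the geometric multiplicity of λ is n − rank(A − λI), which equals the number of Jordan blocks for λ):
  λ = 3: algebraic multiplicity = 4, geometric multiplicity = 2

Determining the block sizes for each eigenvalue:
  λ = 3: with am = 4 and gm = 2, the partition is not yet determined (e.g. several partitions of 4 into 2 parts exist). Let N = A − (3)·I. Computing rank(N^1) = 2, rank(N^2) = 1, rank(N^3) = 0; the number of blocks of size ≥ j is rank(N^{j−1}) − rank(N^j), giving [2, 1, 1]. So we have 1 block(s) of size 3, 1 block(s) of size 1 → block sizes [3, 1]

Assembling the blocks gives a Jordan form
J =
  [3, 1, 0, 0]
  [0, 3, 1, 0]
  [0, 0, 3, 0]
  [0, 0, 0, 3]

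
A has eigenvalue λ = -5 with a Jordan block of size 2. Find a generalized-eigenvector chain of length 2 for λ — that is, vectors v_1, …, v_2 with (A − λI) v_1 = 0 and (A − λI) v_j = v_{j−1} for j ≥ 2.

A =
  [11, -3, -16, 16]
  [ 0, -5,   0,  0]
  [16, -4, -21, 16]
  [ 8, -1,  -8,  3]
A Jordan chain for λ = -5 of length 2:
v_1 = (-3, 0, -4, -1)ᵀ
v_2 = (0, 1, 0, 0)ᵀ

Let N = A − (-5)·I. We want v_2 with N^2 v_2 = 0 but N^1 v_2 ≠ 0; then v_{j-1} := N · v_j for j = 2, …, 2.

Pick v_2 = (0, 1, 0, 0)ᵀ.
Then v_1 = N · v_2 = (-3, 0, -4, -1)ᵀ.

Sanity check: (A − (-5)·I) v_1 = (0, 0, 0, 0)ᵀ = 0. ✓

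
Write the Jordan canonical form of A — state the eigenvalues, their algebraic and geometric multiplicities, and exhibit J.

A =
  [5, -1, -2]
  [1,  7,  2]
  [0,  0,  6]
J_2(6) ⊕ J_1(6)

The characteristic polynomial is
  det(x·I − A) = x^3 - 18*x^2 + 108*x - 216 = (x - 6)^3

Eigenvalues and multiplicities (the geometric multiplicity of λ is n − rank(A − λI), which equals the number of Jordan blocks for λ):
  λ = 6: algebraic multiplicity = 3, geometric multiplicity = 2

Determining the block sizes for each eigenvalue:
  λ = 6: 2 blocks summing to 3 forces exactly one block of size 2 and the rest size 1 → block sizes [2, 1]

Assembling the blocks gives a Jordan form
J =
  [6, 1, 0]
  [0, 6, 0]
  [0, 0, 6]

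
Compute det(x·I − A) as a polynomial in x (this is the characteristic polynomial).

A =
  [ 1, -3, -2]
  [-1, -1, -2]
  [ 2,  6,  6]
x^3 - 6*x^2 + 12*x - 8

Expanding det(x·I − A) (e.g. by cofactor expansion or by noting that A is similar to its Jordan form J, which has the same characteristic polynomial as A) gives
  χ_A(x) = x^3 - 6*x^2 + 12*x - 8
which factors as (x - 2)^3. The eigenvalues (with algebraic multiplicities) are λ = 2 with multiplicity 3.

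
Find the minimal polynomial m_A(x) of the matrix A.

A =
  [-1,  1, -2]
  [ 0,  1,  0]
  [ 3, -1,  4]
x^3 - 4*x^2 + 5*x - 2

The characteristic polynomial is χ_A(x) = (x - 2)*(x - 1)^2, so the eigenvalues are known. The minimal polynomial is
  m_A(x) = Π_λ (x − λ)^{k_λ}
where k_λ is the size of the *largest* Jordan block for λ (equivalently, the smallest k with (A − λI)^k v = 0 for every generalised eigenvector v of λ).

  λ = 1: largest Jordan block has size 2, contributing (x − 1)^2
  λ = 2: largest Jordan block has size 1, contributing (x − 2)

So m_A(x) = (x - 2)*(x - 1)^2 = x^3 - 4*x^2 + 5*x - 2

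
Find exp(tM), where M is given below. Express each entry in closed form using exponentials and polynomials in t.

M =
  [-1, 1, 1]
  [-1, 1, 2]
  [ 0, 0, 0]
e^{tM} =
  [1 - t, t, t^2/2 + t]
  [-t, t + 1, t^2/2 + 2*t]
  [0, 0, 1]

Strategy: write M = P · J · P⁻¹ where J is a Jordan canonical form, so e^{tM} = P · e^{tJ} · P⁻¹, and e^{tJ} can be computed block-by-block.

M has Jordan form
J =
  [0, 1, 0]
  [0, 0, 1]
  [0, 0, 0]
(up to reordering of blocks).

Per-block formulas:
  For a 3×3 Jordan block J_3(0): exp(t · J_3(0)) = e^(0t)·(I + t·N + (t^2/2)·N^2), where N is the 3×3 nilpotent shift.

After assembling e^{tJ} and conjugating by P, we get:

e^{tM} =
  [1 - t, t, t^2/2 + t]
  [-t, t + 1, t^2/2 + 2*t]
  [0, 0, 1]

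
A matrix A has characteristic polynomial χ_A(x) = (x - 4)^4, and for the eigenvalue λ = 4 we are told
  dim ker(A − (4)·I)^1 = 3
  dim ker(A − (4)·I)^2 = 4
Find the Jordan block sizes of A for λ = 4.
Block sizes for λ = 4: [2, 1, 1]

From the dimensions of kernels of powers, the number of Jordan blocks of size at least j is d_j − d_{j−1} where d_j = dim ker(N^j) (with d_0 = 0). Computing the differences gives [3, 1].
The number of blocks of size exactly k is (#blocks of size ≥ k) − (#blocks of size ≥ k + 1), so the partition is: 2 block(s) of size 1, 1 block(s) of size 2.
In nonincreasing order the block sizes are [2, 1, 1].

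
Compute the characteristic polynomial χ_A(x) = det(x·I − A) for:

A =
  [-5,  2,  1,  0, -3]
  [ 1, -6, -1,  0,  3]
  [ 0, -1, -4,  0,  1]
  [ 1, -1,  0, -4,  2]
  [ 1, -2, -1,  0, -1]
x^5 + 20*x^4 + 160*x^3 + 640*x^2 + 1280*x + 1024

Expanding det(x·I − A) (e.g. by cofactor expansion or by noting that A is similar to its Jordan form J, which has the same characteristic polynomial as A) gives
  χ_A(x) = x^5 + 20*x^4 + 160*x^3 + 640*x^2 + 1280*x + 1024
which factors as (x + 4)^5. The eigenvalues (with algebraic multiplicities) are λ = -4 with multiplicity 5.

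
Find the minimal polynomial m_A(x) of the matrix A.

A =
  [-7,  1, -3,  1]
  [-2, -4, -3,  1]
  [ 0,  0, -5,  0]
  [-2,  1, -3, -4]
x^2 + 10*x + 25

The characteristic polynomial is χ_A(x) = (x + 5)^4, so the eigenvalues are known. The minimal polynomial is
  m_A(x) = Π_λ (x − λ)^{k_λ}
where k_λ is the size of the *largest* Jordan block for λ (equivalently, the smallest k with (A − λI)^k v = 0 for every generalised eigenvector v of λ).

  λ = -5: largest Jordan block has size 2, contributing (x + 5)^2

So m_A(x) = (x + 5)^2 = x^2 + 10*x + 25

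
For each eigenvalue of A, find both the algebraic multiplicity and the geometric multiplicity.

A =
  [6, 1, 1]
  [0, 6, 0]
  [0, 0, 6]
λ = 6: alg = 3, geom = 2

Step 1 — factor the characteristic polynomial to read off the algebraic multiplicities:
  χ_A(x) = (x - 6)^3

Step 2 — compute geometric multiplicities via the rank-nullity identity g(λ) = n − rank(A − λI):
  rank(A − (6)·I) = 1, so dim ker(A − (6)·I) = n − 1 = 2

Summary:
  λ = 6: algebraic multiplicity = 3, geometric multiplicity = 2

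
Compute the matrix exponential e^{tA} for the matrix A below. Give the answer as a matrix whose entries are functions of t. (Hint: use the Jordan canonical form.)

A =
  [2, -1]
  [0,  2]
e^{tA} =
  [exp(2*t), -t*exp(2*t)]
  [0, exp(2*t)]

Strategy: write A = P · J · P⁻¹ where J is a Jordan canonical form, so e^{tA} = P · e^{tJ} · P⁻¹, and e^{tJ} can be computed block-by-block.

A has Jordan form
J =
  [2, 1]
  [0, 2]
(up to reordering of blocks).

Per-block formulas:
  For a 2×2 Jordan block J_2(2): exp(t · J_2(2)) = e^(2t)·(I + t·N), where N is the 2×2 nilpotent shift.

After assembling e^{tJ} and conjugating by P, we get:

e^{tA} =
  [exp(2*t), -t*exp(2*t)]
  [0, exp(2*t)]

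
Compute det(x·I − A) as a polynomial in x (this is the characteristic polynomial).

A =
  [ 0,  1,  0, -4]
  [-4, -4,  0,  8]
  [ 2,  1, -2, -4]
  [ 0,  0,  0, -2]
x^4 + 8*x^3 + 24*x^2 + 32*x + 16

Expanding det(x·I − A) (e.g. by cofactor expansion or by noting that A is similar to its Jordan form J, which has the same characteristic polynomial as A) gives
  χ_A(x) = x^4 + 8*x^3 + 24*x^2 + 32*x + 16
which factors as (x + 2)^4. The eigenvalues (with algebraic multiplicities) are λ = -2 with multiplicity 4.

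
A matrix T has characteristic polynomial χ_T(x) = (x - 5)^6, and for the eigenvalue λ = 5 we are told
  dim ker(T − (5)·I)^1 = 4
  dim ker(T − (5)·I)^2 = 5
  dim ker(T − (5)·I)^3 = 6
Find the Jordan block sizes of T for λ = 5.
Block sizes for λ = 5: [3, 1, 1, 1]

From the dimensions of kernels of powers, the number of Jordan blocks of size at least j is d_j − d_{j−1} where d_j = dim ker(N^j) (with d_0 = 0). Computing the differences gives [4, 1, 1].
The number of blocks of size exactly k is (#blocks of size ≥ k) − (#blocks of size ≥ k + 1), so the partition is: 3 block(s) of size 1, 1 block(s) of size 3.
In nonincreasing order the block sizes are [3, 1, 1, 1].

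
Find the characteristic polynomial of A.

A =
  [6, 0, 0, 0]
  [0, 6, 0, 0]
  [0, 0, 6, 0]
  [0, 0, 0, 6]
x^4 - 24*x^3 + 216*x^2 - 864*x + 1296

Expanding det(x·I − A) (e.g. by cofactor expansion or by noting that A is similar to its Jordan form J, which has the same characteristic polynomial as A) gives
  χ_A(x) = x^4 - 24*x^3 + 216*x^2 - 864*x + 1296
which factors as (x - 6)^4. The eigenvalues (with algebraic multiplicities) are λ = 6 with multiplicity 4.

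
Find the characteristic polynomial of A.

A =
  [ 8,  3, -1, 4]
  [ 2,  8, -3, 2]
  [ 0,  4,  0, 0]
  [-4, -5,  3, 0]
x^4 - 16*x^3 + 96*x^2 - 256*x + 256

Expanding det(x·I − A) (e.g. by cofactor expansion or by noting that A is similar to its Jordan form J, which has the same characteristic polynomial as A) gives
  χ_A(x) = x^4 - 16*x^3 + 96*x^2 - 256*x + 256
which factors as (x - 4)^4. The eigenvalues (with algebraic multiplicities) are λ = 4 with multiplicity 4.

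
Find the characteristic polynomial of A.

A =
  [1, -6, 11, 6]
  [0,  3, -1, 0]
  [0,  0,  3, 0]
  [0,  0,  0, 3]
x^4 - 10*x^3 + 36*x^2 - 54*x + 27

Expanding det(x·I − A) (e.g. by cofactor expansion or by noting that A is similar to its Jordan form J, which has the same characteristic polynomial as A) gives
  χ_A(x) = x^4 - 10*x^3 + 36*x^2 - 54*x + 27
which factors as (x - 3)^3*(x - 1). The eigenvalues (with algebraic multiplicities) are λ = 1 with multiplicity 1, λ = 3 with multiplicity 3.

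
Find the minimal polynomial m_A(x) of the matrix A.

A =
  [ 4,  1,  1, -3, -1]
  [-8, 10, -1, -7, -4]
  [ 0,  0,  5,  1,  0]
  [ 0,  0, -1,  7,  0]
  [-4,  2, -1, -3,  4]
x^2 - 12*x + 36

The characteristic polynomial is χ_A(x) = (x - 6)^5, so the eigenvalues are known. The minimal polynomial is
  m_A(x) = Π_λ (x − λ)^{k_λ}
where k_λ is the size of the *largest* Jordan block for λ (equivalently, the smallest k with (A − λI)^k v = 0 for every generalised eigenvector v of λ).

  λ = 6: largest Jordan block has size 2, contributing (x − 6)^2

So m_A(x) = (x - 6)^2 = x^2 - 12*x + 36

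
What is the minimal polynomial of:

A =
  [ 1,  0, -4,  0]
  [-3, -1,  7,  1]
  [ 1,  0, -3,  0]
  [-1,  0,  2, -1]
x^2 + 2*x + 1

The characteristic polynomial is χ_A(x) = (x + 1)^4, so the eigenvalues are known. The minimal polynomial is
  m_A(x) = Π_λ (x − λ)^{k_λ}
where k_λ is the size of the *largest* Jordan block for λ (equivalently, the smallest k with (A − λI)^k v = 0 for every generalised eigenvector v of λ).

  λ = -1: largest Jordan block has size 2, contributing (x + 1)^2

So m_A(x) = (x + 1)^2 = x^2 + 2*x + 1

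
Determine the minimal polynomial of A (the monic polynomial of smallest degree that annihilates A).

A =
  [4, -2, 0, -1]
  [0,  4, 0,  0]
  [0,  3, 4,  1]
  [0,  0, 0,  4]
x^2 - 8*x + 16

The characteristic polynomial is χ_A(x) = (x - 4)^4, so the eigenvalues are known. The minimal polynomial is
  m_A(x) = Π_λ (x − λ)^{k_λ}
where k_λ is the size of the *largest* Jordan block for λ (equivalently, the smallest k with (A − λI)^k v = 0 for every generalised eigenvector v of λ).

  λ = 4: largest Jordan block has size 2, contributing (x − 4)^2

So m_A(x) = (x - 4)^2 = x^2 - 8*x + 16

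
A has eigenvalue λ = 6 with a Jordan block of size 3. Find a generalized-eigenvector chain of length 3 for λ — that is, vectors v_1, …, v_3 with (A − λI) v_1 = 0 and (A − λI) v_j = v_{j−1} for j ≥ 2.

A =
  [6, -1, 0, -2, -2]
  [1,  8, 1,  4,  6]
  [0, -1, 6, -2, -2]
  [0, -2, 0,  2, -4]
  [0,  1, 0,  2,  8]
A Jordan chain for λ = 6 of length 3:
v_1 = (-1, 2, -1, -2, 1)ᵀ
v_2 = (0, 1, 0, 0, 0)ᵀ
v_3 = (1, 0, 0, 0, 0)ᵀ

Let N = A − (6)·I. We want v_3 with N^3 v_3 = 0 but N^2 v_3 ≠ 0; then v_{j-1} := N · v_j for j = 3, …, 2.

Pick v_3 = (1, 0, 0, 0, 0)ᵀ.
Then v_2 = N · v_3 = (0, 1, 0, 0, 0)ᵀ.
Then v_1 = N · v_2 = (-1, 2, -1, -2, 1)ᵀ.

Sanity check: (A − (6)·I) v_1 = (0, 0, 0, 0, 0)ᵀ = 0. ✓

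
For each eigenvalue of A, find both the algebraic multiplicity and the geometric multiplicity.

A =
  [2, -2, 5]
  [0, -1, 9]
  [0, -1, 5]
λ = 2: alg = 3, geom = 1

Step 1 — factor the characteristic polynomial to read off the algebraic multiplicities:
  χ_A(x) = (x - 2)^3

Step 2 — compute geometric multiplicities via the rank-nullity identity g(λ) = n − rank(A − λI):
  rank(A − (2)·I) = 2, so dim ker(A − (2)·I) = n − 2 = 1

Summary:
  λ = 2: algebraic multiplicity = 3, geometric multiplicity = 1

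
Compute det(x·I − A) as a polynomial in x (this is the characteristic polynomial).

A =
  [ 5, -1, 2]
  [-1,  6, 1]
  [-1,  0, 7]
x^3 - 18*x^2 + 108*x - 216

Expanding det(x·I − A) (e.g. by cofactor expansion or by noting that A is similar to its Jordan form J, which has the same characteristic polynomial as A) gives
  χ_A(x) = x^3 - 18*x^2 + 108*x - 216
which factors as (x - 6)^3. The eigenvalues (with algebraic multiplicities) are λ = 6 with multiplicity 3.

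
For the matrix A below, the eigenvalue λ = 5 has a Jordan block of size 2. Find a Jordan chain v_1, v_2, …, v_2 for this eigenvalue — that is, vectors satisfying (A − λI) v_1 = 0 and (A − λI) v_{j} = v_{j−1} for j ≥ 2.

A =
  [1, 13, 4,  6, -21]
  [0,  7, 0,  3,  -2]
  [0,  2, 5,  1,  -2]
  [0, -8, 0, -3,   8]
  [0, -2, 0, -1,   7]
A Jordan chain for λ = 5 of length 2:
v_1 = (3, -1, 1, 0, -1)ᵀ
v_2 = (1, 1, 0, -1, 0)ᵀ

Let N = A − (5)·I. We want v_2 with N^2 v_2 = 0 but N^1 v_2 ≠ 0; then v_{j-1} := N · v_j for j = 2, …, 2.

Pick v_2 = (1, 1, 0, -1, 0)ᵀ.
Then v_1 = N · v_2 = (3, -1, 1, 0, -1)ᵀ.

Sanity check: (A − (5)·I) v_1 = (0, 0, 0, 0, 0)ᵀ = 0. ✓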